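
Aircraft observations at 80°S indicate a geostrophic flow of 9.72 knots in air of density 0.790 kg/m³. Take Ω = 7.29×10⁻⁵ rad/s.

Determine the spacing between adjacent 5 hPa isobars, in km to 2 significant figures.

Coriolis parameter at 80°S:
f = 2Ω sin φ = 2 × 7.29×10⁻⁵ × sin 80° = 1.44×10⁻⁴ s⁻¹
Wind speed in SI: 9.72 knots = 5.00 m/s
Geostrophic balance rearranged: |∂P/∂n| = f ρ V_g
|∂P/∂n| = 1.44×10⁻⁴ × 0.790 × 5.00 = 5.67×10⁻⁴ Pa/m
Isobar spacing: Δn = ΔP/|∂P/∂n| = 500 Pa / 5.67×10⁻⁴ Pa/m = 881515 m ≈ 880 km

880 km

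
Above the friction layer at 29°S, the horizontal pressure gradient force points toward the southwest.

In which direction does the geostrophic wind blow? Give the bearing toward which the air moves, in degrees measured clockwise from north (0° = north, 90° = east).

The pressure-gradient force points toward the southwest (bearing 225°).
Geostrophic balance: in the Southern Hemisphere the Coriolis force deflects motion to the left, so the geostrophic wind blows 90° to the left of the pressure-gradient force (low pressure on the right).
Rotating 225° by 90° counterclockwise gives 135° — the wind blows toward the southeast.

135°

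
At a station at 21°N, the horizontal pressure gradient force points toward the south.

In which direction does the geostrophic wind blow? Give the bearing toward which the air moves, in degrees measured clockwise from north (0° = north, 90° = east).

The pressure-gradient force points toward the south (bearing 180°).
Geostrophic balance: in the Northern Hemisphere the Coriolis force deflects motion to the right, so the geostrophic wind blows 90° to the right of the pressure-gradient force (low pressure on the left).
Rotating 180° by 90° clockwise gives 270° — the wind blows toward the west.

270°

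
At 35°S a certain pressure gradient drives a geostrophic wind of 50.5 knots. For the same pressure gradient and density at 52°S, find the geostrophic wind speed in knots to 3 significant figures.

With the same pressure gradient and density, V_g ∝ 1/f ∝ 1/sin φ.
V₂ = V₁ · sin φ₁ / sin φ₂ = 50.5 × sin 35° / sin 52°
V₂ = 50.5 × 0.5736/0.7880 = 36.8 knots

36.8 knots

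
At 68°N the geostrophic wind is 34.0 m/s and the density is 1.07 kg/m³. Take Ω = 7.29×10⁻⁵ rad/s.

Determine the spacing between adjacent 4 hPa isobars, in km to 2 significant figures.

Coriolis parameter at 68°N:
f = 2Ω sin φ = 2 × 7.29×10⁻⁵ × sin 68° = 1.35×10⁻⁴ s⁻¹
Geostrophic balance rearranged: |∂P/∂n| = f ρ V_g
|∂P/∂n| = 1.35×10⁻⁴ × 1.07 × 34.0 = 4.92×10⁻³ Pa/m
Isobar spacing: Δn = ΔP/|∂P/∂n| = 400 Pa / 4.92×10⁻³ Pa/m = 81334 m ≈ 81 km

81 km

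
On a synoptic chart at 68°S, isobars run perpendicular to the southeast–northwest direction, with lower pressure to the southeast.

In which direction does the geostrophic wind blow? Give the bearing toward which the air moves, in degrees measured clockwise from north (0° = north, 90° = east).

The pressure-gradient force points toward the southeast (bearing 135°).
Geostrophic balance: in the Southern Hemisphere the Coriolis force deflects motion to the left, so the geostrophic wind blows 90° to the left of the pressure-gradient force (low pressure on the right).
Rotating 135° by 90° counterclockwise gives 045° — the wind blows toward the northeast.

045°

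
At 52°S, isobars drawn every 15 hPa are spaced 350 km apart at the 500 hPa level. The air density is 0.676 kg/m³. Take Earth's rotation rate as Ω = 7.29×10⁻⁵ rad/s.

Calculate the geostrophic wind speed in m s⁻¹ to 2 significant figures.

55 m s⁻¹

Coriolis parameter at 52°S:
f = 2Ω sin φ = 2 × 7.29×10⁻⁵ × sin 52° = 1.15×10⁻⁴ s⁻¹
Pressure gradient: |∂P/∂n| = 1500 Pa / 350000 m = 4.29×10⁻³ Pa/m
Geostrophic balance (pressure-gradient force = Coriolis force):
V_g = (1/(fρ)) |∂P/∂n| = 4.29×10⁻³ / (1.15×10⁻⁴ × 0.676) = 55.2 m/s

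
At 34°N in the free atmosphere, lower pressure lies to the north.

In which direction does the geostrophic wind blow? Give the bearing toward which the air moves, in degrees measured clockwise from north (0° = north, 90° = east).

090°

The pressure-gradient force points toward the north (bearing 000°).
Geostrophic balance: in the Northern Hemisphere the Coriolis force deflects motion to the right, so the geostrophic wind blows 90° to the right of the pressure-gradient force (low pressure on the left).
Rotating 000° by 90° clockwise gives 090° — the wind blows toward the east.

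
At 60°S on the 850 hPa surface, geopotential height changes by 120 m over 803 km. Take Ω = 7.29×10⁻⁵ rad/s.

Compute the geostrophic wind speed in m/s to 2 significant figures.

12 m/s

Coriolis parameter at 60°S:
f = 2Ω sin φ = 2 × 7.29×10⁻⁵ × sin 60° = 1.26×10⁻⁴ s⁻¹
Height gradient: |∂Z/∂n| = 120 m / 803000 m = 1.49×10⁻⁴
On a pressure surface, geostrophic balance gives V_g = (g/f)|∂Z/∂n|:
V_g = 9.81 × 1.49×10⁻⁴ / 1.26×10⁻⁴ = 11.6 m/s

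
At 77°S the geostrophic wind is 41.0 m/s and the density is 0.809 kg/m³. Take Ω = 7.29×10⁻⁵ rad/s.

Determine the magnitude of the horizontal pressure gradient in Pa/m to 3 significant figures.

4.71×10⁻³ Pa/m

Coriolis parameter at 77°S:
f = 2Ω sin φ = 2 × 7.29×10⁻⁵ × sin 77° = 1.42×10⁻⁴ s⁻¹
Geostrophic balance rearranged: |∂P/∂n| = f ρ V_g
|∂P/∂n| = 1.42×10⁻⁴ × 0.809 × 41.0 = 4.71×10⁻³ Pa/m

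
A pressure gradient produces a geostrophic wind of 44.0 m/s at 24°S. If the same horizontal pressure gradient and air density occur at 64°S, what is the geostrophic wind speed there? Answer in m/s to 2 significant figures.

With the same pressure gradient and density, V_g ∝ 1/f ∝ 1/sin φ.
V₂ = V₁ · sin φ₁ / sin φ₂ = 44.0 × sin 24° / sin 64°
V₂ = 44.0 × 0.4067/0.8988 = 20 m/s

20 m/s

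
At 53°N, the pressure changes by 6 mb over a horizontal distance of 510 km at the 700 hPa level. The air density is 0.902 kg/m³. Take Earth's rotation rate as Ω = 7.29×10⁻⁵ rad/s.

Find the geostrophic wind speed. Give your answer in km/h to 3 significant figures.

40.3 km/h

Coriolis parameter at 53°N:
f = 2Ω sin φ = 2 × 7.29×10⁻⁵ × sin 53° = 1.16×10⁻⁴ s⁻¹
Pressure gradient: |∂P/∂n| = 600 Pa / 510000 m = 1.18×10⁻³ Pa/m
Geostrophic balance (pressure-gradient force = Coriolis force):
V_g = (1/(fρ)) |∂P/∂n| = 1.18×10⁻³ / (1.16×10⁻⁴ × 0.902) = 11.2 m/s
Converting: 11.2 m/s × 3.6 = 40.3 km/h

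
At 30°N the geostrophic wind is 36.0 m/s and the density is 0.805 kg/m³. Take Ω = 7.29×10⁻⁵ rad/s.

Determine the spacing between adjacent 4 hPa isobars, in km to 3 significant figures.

Coriolis parameter at 30°N:
f = 2Ω sin φ = 2 × 7.29×10⁻⁵ × sin 30° = 7.29×10⁻⁵ s⁻¹
Geostrophic balance rearranged: |∂P/∂n| = f ρ V_g
|∂P/∂n| = 7.29×10⁻⁵ × 0.805 × 36.0 = 2.11×10⁻³ Pa/m
Isobar spacing: Δn = ΔP/|∂P/∂n| = 400 Pa / 2.11×10⁻³ Pa/m = 189336 m ≈ 189 km

189 km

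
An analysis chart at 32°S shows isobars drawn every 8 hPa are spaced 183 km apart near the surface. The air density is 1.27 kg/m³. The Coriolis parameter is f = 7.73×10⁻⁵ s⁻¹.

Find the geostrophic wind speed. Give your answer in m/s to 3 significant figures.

44.5 m/s

Pressure gradient: |∂P/∂n| = 800 Pa / 183000 m = 4.37×10⁻³ Pa/m
Geostrophic balance (pressure-gradient force = Coriolis force):
V_g = (1/(fρ)) |∂P/∂n| = 4.37×10⁻³ / (7.73×10⁻⁵ × 1.27) = 44.5 m/s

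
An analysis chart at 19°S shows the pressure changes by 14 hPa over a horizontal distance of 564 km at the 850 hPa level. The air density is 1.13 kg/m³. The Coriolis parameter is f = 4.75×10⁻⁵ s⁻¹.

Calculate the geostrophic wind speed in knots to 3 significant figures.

89.9 knots

Pressure gradient: |∂P/∂n| = 1400 Pa / 564000 m = 2.48×10⁻³ Pa/m
Geostrophic balance (pressure-gradient force = Coriolis force):
V_g = (1/(fρ)) |∂P/∂n| = 2.48×10⁻³ / (4.75×10⁻⁵ × 1.13) = 46.2 m/s
Converting: 46.2 m/s × 1.944 = 89.9 knots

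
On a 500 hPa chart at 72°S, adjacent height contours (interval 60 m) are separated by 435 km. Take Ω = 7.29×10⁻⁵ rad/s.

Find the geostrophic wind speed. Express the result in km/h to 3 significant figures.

Coriolis parameter at 72°S:
f = 2Ω sin φ = 2 × 7.29×10⁻⁵ × sin 72° = 1.39×10⁻⁴ s⁻¹
Height gradient: |∂Z/∂n| = 60 m / 435000 m = 1.38×10⁻⁴
On a pressure surface, geostrophic balance gives V_g = (g/f)|∂Z/∂n|:
V_g = 9.81 × 1.38×10⁻⁴ / 1.39×10⁻⁴ = 9.76 m/s
Converting: 9.76 m/s × 3.6 = 35.1 km/h

35.1 km/h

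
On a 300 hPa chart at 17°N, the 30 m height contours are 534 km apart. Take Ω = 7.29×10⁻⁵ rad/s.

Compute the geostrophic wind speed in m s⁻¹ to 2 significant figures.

Coriolis parameter at 17°N:
f = 2Ω sin φ = 2 × 7.29×10⁻⁵ × sin 17° = 4.26×10⁻⁵ s⁻¹
Height gradient: |∂Z/∂n| = 30 m / 534000 m = 5.62×10⁻⁵
On a pressure surface, geostrophic balance gives V_g = (g/f)|∂Z/∂n|:
V_g = 9.81 × 5.62×10⁻⁵ / 4.26×10⁻⁵ = 12.9 m/s

13 m s⁻¹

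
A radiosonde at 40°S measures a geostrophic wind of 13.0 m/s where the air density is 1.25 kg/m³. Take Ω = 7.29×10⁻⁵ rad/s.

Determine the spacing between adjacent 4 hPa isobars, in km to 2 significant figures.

Coriolis parameter at 40°S:
f = 2Ω sin φ = 2 × 7.29×10⁻⁵ × sin 40° = 9.37×10⁻⁵ s⁻¹
Geostrophic balance rearranged: |∂P/∂n| = f ρ V_g
|∂P/∂n| = 9.37×10⁻⁵ × 1.25 × 13.0 = 1.52×10⁻³ Pa/m
Isobar spacing: Δn = ΔP/|∂P/∂n| = 400 Pa / 1.52×10⁻³ Pa/m = 262653 m ≈ 260 km

260 km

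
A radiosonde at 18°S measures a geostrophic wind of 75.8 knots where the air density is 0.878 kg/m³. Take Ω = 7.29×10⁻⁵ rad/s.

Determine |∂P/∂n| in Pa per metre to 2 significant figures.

1.5×10⁻³ Pa/m

Coriolis parameter at 18°S:
f = 2Ω sin φ = 2 × 7.29×10⁻⁵ × sin 18° = 4.51×10⁻⁵ s⁻¹
Wind speed in SI: 75.8 knots = 39.0 m/s
Geostrophic balance rearranged: |∂P/∂n| = f ρ V_g
|∂P/∂n| = 4.51×10⁻⁵ × 0.878 × 39.0 = 1.54×10⁻³ Pa/m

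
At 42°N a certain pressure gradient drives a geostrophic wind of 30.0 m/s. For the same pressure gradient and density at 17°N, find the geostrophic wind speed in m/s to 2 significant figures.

With the same pressure gradient and density, V_g ∝ 1/f ∝ 1/sin φ.
V₂ = V₁ · sin φ₁ / sin φ₂ = 30.0 × sin 42° / sin 17°
V₂ = 30.0 × 0.6691/0.2924 = 69 m/s

69 m/s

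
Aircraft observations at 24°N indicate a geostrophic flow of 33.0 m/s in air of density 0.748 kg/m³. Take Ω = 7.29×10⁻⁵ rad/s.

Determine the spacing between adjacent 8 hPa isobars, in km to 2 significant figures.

550 km

Coriolis parameter at 24°N:
f = 2Ω sin φ = 2 × 7.29×10⁻⁵ × sin 24° = 5.93×10⁻⁵ s⁻¹
Geostrophic balance rearranged: |∂P/∂n| = f ρ V_g
|∂P/∂n| = 5.93×10⁻⁵ × 0.748 × 33.0 = 1.46×10⁻³ Pa/m
Isobar spacing: Δn = ΔP/|∂P/∂n| = 800 Pa / 1.46×10⁻³ Pa/m = 546517 m ≈ 550 km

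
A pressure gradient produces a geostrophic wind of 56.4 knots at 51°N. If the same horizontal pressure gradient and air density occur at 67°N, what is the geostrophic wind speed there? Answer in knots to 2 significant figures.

48 knots

With the same pressure gradient and density, V_g ∝ 1/f ∝ 1/sin φ.
V₂ = V₁ · sin φ₁ / sin φ₂ = 56.4 × sin 51° / sin 67°
V₂ = 56.4 × 0.7771/0.9205 = 48 knots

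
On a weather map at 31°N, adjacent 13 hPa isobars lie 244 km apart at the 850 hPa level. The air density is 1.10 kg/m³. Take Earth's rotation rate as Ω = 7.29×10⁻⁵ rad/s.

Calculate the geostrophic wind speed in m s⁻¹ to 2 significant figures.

Coriolis parameter at 31°N:
f = 2Ω sin φ = 2 × 7.29×10⁻⁵ × sin 31° = 7.51×10⁻⁵ s⁻¹
Pressure gradient: |∂P/∂n| = 1300 Pa / 244000 m = 5.33×10⁻³ Pa/m
Geostrophic balance (pressure-gradient force = Coriolis force):
V_g = (1/(fρ)) |∂P/∂n| = 5.33×10⁻³ / (7.51×10⁻⁵ × 1.10) = 64.5 m/s

65 m s⁻¹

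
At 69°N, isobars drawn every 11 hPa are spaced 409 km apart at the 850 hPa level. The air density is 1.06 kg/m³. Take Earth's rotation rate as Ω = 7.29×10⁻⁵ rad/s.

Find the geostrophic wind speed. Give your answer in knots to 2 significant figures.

Coriolis parameter at 69°N:
f = 2Ω sin φ = 2 × 7.29×10⁻⁵ × sin 69° = 1.36×10⁻⁴ s⁻¹
Pressure gradient: |∂P/∂n| = 1100 Pa / 409000 m = 2.69×10⁻³ Pa/m
Geostrophic balance (pressure-gradient force = Coriolis force):
V_g = (1/(fρ)) |∂P/∂n| = 2.69×10⁻³ / (1.36×10⁻⁴ × 1.06) = 18.6 m/s
Converting: 18.6 m/s × 1.944 = 36 knots

36 knots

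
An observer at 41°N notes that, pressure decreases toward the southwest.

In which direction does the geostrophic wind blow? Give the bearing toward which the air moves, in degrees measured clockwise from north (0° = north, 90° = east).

The pressure-gradient force points toward the southwest (bearing 225°).
Geostrophic balance: in the Northern Hemisphere the Coriolis force deflects motion to the right, so the geostrophic wind blows 90° to the right of the pressure-gradient force (low pressure on the left).
Rotating 225° by 90° clockwise gives 315° — the wind blows toward the northwest.

315°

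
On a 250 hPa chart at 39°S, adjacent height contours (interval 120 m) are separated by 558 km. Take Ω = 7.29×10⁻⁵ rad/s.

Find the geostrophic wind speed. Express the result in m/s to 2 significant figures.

Coriolis parameter at 39°S:
f = 2Ω sin φ = 2 × 7.29×10⁻⁵ × sin 39° = 9.18×10⁻⁵ s⁻¹
Height gradient: |∂Z/∂n| = 120 m / 558000 m = 2.15×10⁻⁴
On a pressure surface, geostrophic balance gives V_g = (g/f)|∂Z/∂n|:
V_g = 9.81 × 2.15×10⁻⁴ / 9.18×10⁻⁵ = 23.0 m/s

23 m/s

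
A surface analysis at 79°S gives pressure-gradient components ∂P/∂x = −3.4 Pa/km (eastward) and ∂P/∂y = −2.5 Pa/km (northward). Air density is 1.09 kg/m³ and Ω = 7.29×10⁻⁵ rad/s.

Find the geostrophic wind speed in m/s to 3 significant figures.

27.1 m/s

Coriolis parameter at 79°S:
f = 2Ω sin φ = 2 × 7.29×10⁻⁵ × sin 79° = 1.43×10⁻⁴ s⁻¹
In the Southern Hemisphere f is negative: f = −1.43×10⁻⁴ s⁻¹.
Component geostrophic relations (x east, y north):
u_g = −(1/(fρ)) ∂P/∂y,  v_g = (1/(fρ)) ∂P/∂x
u_g = −(−2.5×10⁻³)/(−1.43×10⁻⁴ × 1.09) = −16.0 m/s;  v_g = (−3.4×10⁻³)/(−1.43×10⁻⁴ × 1.09) = 21.8 m/s
|V_g| = √(u_g² + v_g²) = 27.1 m/s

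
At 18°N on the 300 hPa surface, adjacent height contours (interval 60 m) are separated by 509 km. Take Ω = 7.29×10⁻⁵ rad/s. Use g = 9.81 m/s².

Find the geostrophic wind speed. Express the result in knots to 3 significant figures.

Coriolis parameter at 18°N:
f = 2Ω sin φ = 2 × 7.29×10⁻⁵ × sin 18° = 4.51×10⁻⁵ s⁻¹
Height gradient: |∂Z/∂n| = 60 m / 509000 m = 1.18×10⁻⁴
On a pressure surface, geostrophic balance gives V_g = (g/f)|∂Z/∂n|:
V_g = 9.81 × 1.18×10⁻⁴ / 4.51×10⁻⁵ = 25.7 m/s
Converting: 25.7 m/s × 1.944 = 49.9 knots

49.9 knots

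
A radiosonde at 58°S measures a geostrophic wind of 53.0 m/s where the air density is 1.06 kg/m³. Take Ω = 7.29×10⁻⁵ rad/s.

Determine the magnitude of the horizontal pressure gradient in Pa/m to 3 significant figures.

6.95×10⁻³ Pa/m

Coriolis parameter at 58°S:
f = 2Ω sin φ = 2 × 7.29×10⁻⁵ × sin 58° = 1.24×10⁻⁴ s⁻¹
Geostrophic balance rearranged: |∂P/∂n| = f ρ V_g
|∂P/∂n| = 1.24×10⁻⁴ × 1.06 × 53.0 = 6.95×10⁻³ Pa/m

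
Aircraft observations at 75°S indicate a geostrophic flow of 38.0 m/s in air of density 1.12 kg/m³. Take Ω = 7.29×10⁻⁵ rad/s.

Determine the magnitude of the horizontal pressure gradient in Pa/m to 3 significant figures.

Coriolis parameter at 75°S:
f = 2Ω sin φ = 2 × 7.29×10⁻⁵ × sin 75° = 1.41×10⁻⁴ s⁻¹
Geostrophic balance rearranged: |∂P/∂n| = f ρ V_g
|∂P/∂n| = 1.41×10⁻⁴ × 1.12 × 38.0 = 5.99×10⁻³ Pa/m

5.99×10⁻³ Pa/m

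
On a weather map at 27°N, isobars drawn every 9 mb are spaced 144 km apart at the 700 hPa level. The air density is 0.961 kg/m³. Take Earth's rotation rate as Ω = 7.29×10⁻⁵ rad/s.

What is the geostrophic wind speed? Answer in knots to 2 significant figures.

190 knots

Coriolis parameter at 27°N:
f = 2Ω sin φ = 2 × 7.29×10⁻⁵ × sin 27° = 6.62×10⁻⁵ s⁻¹
Pressure gradient: |∂P/∂n| = 900 Pa / 144000 m = 6.25×10⁻³ Pa/m
Geostrophic balance (pressure-gradient force = Coriolis force):
V_g = (1/(fρ)) |∂P/∂n| = 6.25×10⁻³ / (6.62×10⁻⁵ × 0.961) = 98.3 m/s
Converting: 98.3 m/s × 1.944 = 190 knots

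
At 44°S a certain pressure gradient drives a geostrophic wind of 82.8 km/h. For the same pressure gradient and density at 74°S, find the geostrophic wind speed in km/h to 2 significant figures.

60 km/h

With the same pressure gradient and density, V_g ∝ 1/f ∝ 1/sin φ.
V₂ = V₁ · sin φ₁ / sin φ₂ = 82.8 × sin 44° / sin 74°
V₂ = 82.8 × 0.6947/0.9613 = 60 km/h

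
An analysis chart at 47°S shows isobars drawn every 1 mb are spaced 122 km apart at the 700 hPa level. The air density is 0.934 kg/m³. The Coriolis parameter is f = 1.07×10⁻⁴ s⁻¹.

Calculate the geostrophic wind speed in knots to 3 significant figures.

Pressure gradient: |∂P/∂n| = 100 Pa / 122000 m = 8.20×10⁻⁴ Pa/m
Geostrophic balance (pressure-gradient force = Coriolis force):
V_g = (1/(fρ)) |∂P/∂n| = 8.20×10⁻⁴ / (1.07×10⁻⁴ × 0.934) = 8.20 m/s
Converting: 8.20 m/s × 1.944 = 15.9 knots

15.9 knots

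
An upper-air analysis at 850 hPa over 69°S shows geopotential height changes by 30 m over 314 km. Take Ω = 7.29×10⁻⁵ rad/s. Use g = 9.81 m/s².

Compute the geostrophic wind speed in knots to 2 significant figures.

Coriolis parameter at 69°S:
f = 2Ω sin φ = 2 × 7.29×10⁻⁵ × sin 69° = 1.36×10⁻⁴ s⁻¹
Height gradient: |∂Z/∂n| = 30 m / 314000 m = 9.55×10⁻⁵
On a pressure surface, geostrophic balance gives V_g = (g/f)|∂Z/∂n|:
V_g = 9.81 × 9.55×10⁻⁵ / 1.36×10⁻⁴ = 6.89 m/s
Converting: 6.89 m/s × 1.944 = 13 knots

13 knots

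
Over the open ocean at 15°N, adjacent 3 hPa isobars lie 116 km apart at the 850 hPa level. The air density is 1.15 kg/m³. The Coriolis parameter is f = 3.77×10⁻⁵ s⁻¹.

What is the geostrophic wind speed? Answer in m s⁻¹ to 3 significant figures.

Pressure gradient: |∂P/∂n| = 300 Pa / 116000 m = 2.59×10⁻³ Pa/m
Geostrophic balance (pressure-gradient force = Coriolis force):
V_g = (1/(fρ)) |∂P/∂n| = 2.59×10⁻³ / (3.77×10⁻⁵ × 1.15) = 59.7 m/s

59.7 m s⁻¹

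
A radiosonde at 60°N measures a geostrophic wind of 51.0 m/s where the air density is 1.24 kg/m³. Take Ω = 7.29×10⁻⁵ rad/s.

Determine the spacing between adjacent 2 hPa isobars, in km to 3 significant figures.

25.0 km

Coriolis parameter at 60°N:
f = 2Ω sin φ = 2 × 7.29×10⁻⁵ × sin 60° = 1.26×10⁻⁴ s⁻¹
Geostrophic balance rearranged: |∂P/∂n| = f ρ V_g
|∂P/∂n| = 1.26×10⁻⁴ × 1.24 × 51.0 = 7.99×10⁻³ Pa/m
Isobar spacing: Δn = ΔP/|∂P/∂n| = 200 Pa / 7.99×10⁻³ Pa/m = 25047 m ≈ 25.0 km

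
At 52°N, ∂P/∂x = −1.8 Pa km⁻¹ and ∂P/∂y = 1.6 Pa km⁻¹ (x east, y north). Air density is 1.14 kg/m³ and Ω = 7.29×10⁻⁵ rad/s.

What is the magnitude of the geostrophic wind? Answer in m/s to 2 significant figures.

Coriolis parameter at 52°N:
f = 2Ω sin φ = 2 × 7.29×10⁻⁵ × sin 52° = 1.15×10⁻⁴ s⁻¹
Component geostrophic relations (x east, y north):
u_g = −(1/(fρ)) ∂P/∂y,  v_g = (1/(fρ)) ∂P/∂x
u_g = −(1.6×10⁻³)/(1.15×10⁻⁴ × 1.14) = −12.2 m/s;  v_g = (−1.8×10⁻³)/(1.15×10⁻⁴ × 1.14) = −13.7 m/s
|V_g| = √(u_g² + v_g²) = 18.4 m/s

18 m/s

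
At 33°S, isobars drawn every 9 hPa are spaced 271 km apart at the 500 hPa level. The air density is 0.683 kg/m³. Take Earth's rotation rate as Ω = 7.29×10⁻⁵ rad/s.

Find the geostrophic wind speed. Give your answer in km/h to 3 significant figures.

220 km/h

Coriolis parameter at 33°S:
f = 2Ω sin φ = 2 × 7.29×10⁻⁵ × sin 33° = 7.94×10⁻⁵ s⁻¹
Pressure gradient: |∂P/∂n| = 900 Pa / 271000 m = 3.32×10⁻³ Pa/m
Geostrophic balance (pressure-gradient force = Coriolis force):
V_g = (1/(fρ)) |∂P/∂n| = 3.32×10⁻³ / (7.94×10⁻⁵ × 0.683) = 61.2 m/s
Converting: 61.2 m/s × 3.6 = 220 km/h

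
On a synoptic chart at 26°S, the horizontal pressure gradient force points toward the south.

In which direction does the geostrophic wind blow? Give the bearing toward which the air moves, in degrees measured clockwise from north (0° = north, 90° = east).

090°

The pressure-gradient force points toward the south (bearing 180°).
Geostrophic balance: in the Southern Hemisphere the Coriolis force deflects motion to the left, so the geostrophic wind blows 90° to the left of the pressure-gradient force (low pressure on the right).
Rotating 180° by 90° counterclockwise gives 090° — the wind blows toward the east.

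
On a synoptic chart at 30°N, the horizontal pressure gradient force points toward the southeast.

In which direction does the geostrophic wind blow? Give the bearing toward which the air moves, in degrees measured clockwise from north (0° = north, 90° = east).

The pressure-gradient force points toward the southeast (bearing 135°).
Geostrophic balance: in the Northern Hemisphere the Coriolis force deflects motion to the right, so the geostrophic wind blows 90° to the right of the pressure-gradient force (low pressure on the left).
Rotating 135° by 90° clockwise gives 225° — the wind blows toward the southwest.

225°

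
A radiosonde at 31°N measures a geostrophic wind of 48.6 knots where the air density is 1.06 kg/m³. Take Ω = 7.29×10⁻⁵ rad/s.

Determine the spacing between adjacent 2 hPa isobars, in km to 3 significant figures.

Coriolis parameter at 31°N:
f = 2Ω sin φ = 2 × 7.29×10⁻⁵ × sin 31° = 7.51×10⁻⁵ s⁻¹
Wind speed in SI: 48.6 knots = 25.0 m/s
Geostrophic balance rearranged: |∂P/∂n| = f ρ V_g
|∂P/∂n| = 7.51×10⁻⁵ × 1.06 × 25.0 = 1.99×10⁻³ Pa/m
Isobar spacing: Δn = ΔP/|∂P/∂n| = 200 Pa / 1.99×10⁻³ Pa/m = 100497 m ≈ 100 km

100 km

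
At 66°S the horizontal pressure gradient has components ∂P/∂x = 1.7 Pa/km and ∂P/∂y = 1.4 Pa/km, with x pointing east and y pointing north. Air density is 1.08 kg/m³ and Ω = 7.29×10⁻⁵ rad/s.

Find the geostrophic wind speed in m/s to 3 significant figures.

15.3 m/s

Coriolis parameter at 66°S:
f = 2Ω sin φ = 2 × 7.29×10⁻⁵ × sin 66° = 1.33×10⁻⁴ s⁻¹
In the Southern Hemisphere f is negative: f = −1.33×10⁻⁴ s⁻¹.
Component geostrophic relations (x east, y north):
u_g = −(1/(fρ)) ∂P/∂y,  v_g = (1/(fρ)) ∂P/∂x
u_g = −(1.4×10⁻³)/(−1.33×10⁻⁴ × 1.08) = 9.73 m/s;  v_g = (1.7×10⁻³)/(−1.33×10⁻⁴ × 1.08) = −11.8 m/s
|V_g| = √(u_g² + v_g²) = 15.3 m/s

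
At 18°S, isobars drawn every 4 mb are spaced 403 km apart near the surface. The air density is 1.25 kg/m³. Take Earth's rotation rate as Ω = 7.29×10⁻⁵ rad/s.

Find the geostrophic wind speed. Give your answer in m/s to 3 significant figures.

17.6 m/s

Coriolis parameter at 18°S:
f = 2Ω sin φ = 2 × 7.29×10⁻⁵ × sin 18° = 4.51×10⁻⁵ s⁻¹
Pressure gradient: |∂P/∂n| = 400 Pa / 403000 m = 9.93×10⁻⁴ Pa/m
Geostrophic balance (pressure-gradient force = Coriolis force):
V_g = (1/(fρ)) |∂P/∂n| = 9.93×10⁻⁴ / (4.51×10⁻⁵ × 1.25) = 17.6 m/s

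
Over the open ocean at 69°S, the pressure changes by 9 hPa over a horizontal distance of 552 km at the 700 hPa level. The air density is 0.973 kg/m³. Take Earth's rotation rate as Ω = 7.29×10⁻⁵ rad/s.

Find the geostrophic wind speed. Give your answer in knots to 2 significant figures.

24 knots

Coriolis parameter at 69°S:
f = 2Ω sin φ = 2 × 7.29×10⁻⁵ × sin 69° = 1.36×10⁻⁴ s⁻¹
Pressure gradient: |∂P/∂n| = 900 Pa / 552000 m = 1.63×10⁻³ Pa/m
Geostrophic balance (pressure-gradient force = Coriolis force):
V_g = (1/(fρ)) |∂P/∂n| = 1.63×10⁻³ / (1.36×10⁻⁴ × 0.973) = 12.3 m/s
Converting: 12.3 m/s × 1.944 = 24 knots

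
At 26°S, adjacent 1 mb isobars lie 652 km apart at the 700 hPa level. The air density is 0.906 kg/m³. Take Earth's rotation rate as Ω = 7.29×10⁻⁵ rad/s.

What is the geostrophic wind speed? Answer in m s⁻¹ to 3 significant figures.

2.65 m s⁻¹

Coriolis parameter at 26°S:
f = 2Ω sin φ = 2 × 7.29×10⁻⁵ × sin 26° = 6.39×10⁻⁵ s⁻¹
Pressure gradient: |∂P/∂n| = 100 Pa / 652000 m = 1.53×10⁻⁴ Pa/m
Geostrophic balance (pressure-gradient force = Coriolis force):
V_g = (1/(fρ)) |∂P/∂n| = 1.53×10⁻⁴ / (6.39×10⁻⁵ × 0.906) = 2.65 m/s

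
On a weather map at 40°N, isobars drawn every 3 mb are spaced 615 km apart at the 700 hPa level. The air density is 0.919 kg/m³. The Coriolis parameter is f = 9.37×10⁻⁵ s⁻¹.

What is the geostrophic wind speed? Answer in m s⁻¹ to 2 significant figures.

5.7 m s⁻¹

Pressure gradient: |∂P/∂n| = 300 Pa / 615000 m = 4.88×10⁻⁴ Pa/m
Geostrophic balance (pressure-gradient force = Coriolis force):
V_g = (1/(fρ)) |∂P/∂n| = 4.88×10⁻⁴ / (9.37×10⁻⁵ × 0.919) = 5.66 m/s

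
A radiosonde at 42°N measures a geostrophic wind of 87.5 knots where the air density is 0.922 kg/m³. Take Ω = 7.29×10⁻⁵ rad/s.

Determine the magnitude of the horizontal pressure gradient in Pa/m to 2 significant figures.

Coriolis parameter at 42°N:
f = 2Ω sin φ = 2 × 7.29×10⁻⁵ × sin 42° = 9.76×10⁻⁵ s⁻¹
Wind speed in SI: 87.5 knots = 45.0 m/s
Geostrophic balance rearranged: |∂P/∂n| = f ρ V_g
|∂P/∂n| = 9.76×10⁻⁵ × 0.922 × 45.0 = 4.05×10⁻³ Pa/m

4.0×10⁻³ Pa/m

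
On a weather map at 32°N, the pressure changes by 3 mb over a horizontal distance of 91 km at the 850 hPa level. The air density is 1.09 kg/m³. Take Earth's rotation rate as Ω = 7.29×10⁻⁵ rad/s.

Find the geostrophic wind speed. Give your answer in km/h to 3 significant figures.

141 km/h

Coriolis parameter at 32°N:
f = 2Ω sin φ = 2 × 7.29×10⁻⁵ × sin 32° = 7.73×10⁻⁵ s⁻¹
Pressure gradient: |∂P/∂n| = 300 Pa / 91000 m = 3.30×10⁻³ Pa/m
Geostrophic balance (pressure-gradient force = Coriolis force):
V_g = (1/(fρ)) |∂P/∂n| = 3.30×10⁻³ / (7.73×10⁻⁵ × 1.09) = 39.1 m/s
Converting: 39.1 m/s × 3.6 = 141 km/h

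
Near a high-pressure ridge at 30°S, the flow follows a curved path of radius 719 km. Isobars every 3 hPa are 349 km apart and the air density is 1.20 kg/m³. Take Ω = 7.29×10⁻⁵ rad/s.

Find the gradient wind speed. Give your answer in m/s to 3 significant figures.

Coriolis parameter at 30°S:
f = 2Ω sin φ = 2 × 7.29×10⁻⁵ × sin 30° = 7.29×10⁻⁵ s⁻¹
Pressure gradient: |∂P/∂n| = 300 Pa / 349000 m = 8.60×10⁻⁴ Pa/m
Geostrophic speed: V_g = |∂P/∂n|/(fρ) = 8.60×10⁻⁴/(7.29×10⁻⁵ × 1.20) = 9.83 m/s
Around a high, pressure-gradient force acts outward with centrifugal, so Coriolis balances both:
fV = (1/ρ)|∂P/∂n| + V²/R  →  V² − fR·V + fR·V_g = 0
With fR = 7.29×10⁻⁵ × 719×10³ m = 52.4 m/s:
V = [fR − √((fR)² − 4 fR V_g)]/2 = [52.4 − √(52.4² − 4×52.4×9.83)]/2 = 13.1 m/s
Supergeostrophic (V > V_g = 9.83 m/s), as expected around a high.

13.1 m/s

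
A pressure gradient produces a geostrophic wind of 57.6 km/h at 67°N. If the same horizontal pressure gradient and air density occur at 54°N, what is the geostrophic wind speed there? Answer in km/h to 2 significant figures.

With the same pressure gradient and density, V_g ∝ 1/f ∝ 1/sin φ.
V₂ = V₁ · sin φ₁ / sin φ₂ = 57.6 × sin 67° / sin 54°
V₂ = 57.6 × 0.9205/0.8090 = 66 km/h

66 km/h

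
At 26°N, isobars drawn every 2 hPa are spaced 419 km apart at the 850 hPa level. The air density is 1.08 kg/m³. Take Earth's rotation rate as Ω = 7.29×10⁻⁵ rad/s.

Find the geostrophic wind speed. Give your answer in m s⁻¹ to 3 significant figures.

Coriolis parameter at 26°N:
f = 2Ω sin φ = 2 × 7.29×10⁻⁵ × sin 26° = 6.39×10⁻⁵ s⁻¹
Pressure gradient: |∂P/∂n| = 200 Pa / 419000 m = 4.77×10⁻⁴ Pa/m
Geostrophic balance (pressure-gradient force = Coriolis force):
V_g = (1/(fρ)) |∂P/∂n| = 4.77×10⁻⁴ / (6.39×10⁻⁵ × 1.08) = 6.92 m/s

6.92 m s⁻¹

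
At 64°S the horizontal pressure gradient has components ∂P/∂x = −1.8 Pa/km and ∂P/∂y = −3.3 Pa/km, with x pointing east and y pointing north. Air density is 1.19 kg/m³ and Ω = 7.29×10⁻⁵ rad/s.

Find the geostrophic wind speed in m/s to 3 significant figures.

24.1 m/s

Coriolis parameter at 64°S:
f = 2Ω sin φ = 2 × 7.29×10⁻⁵ × sin 64° = 1.31×10⁻⁴ s⁻¹
In the Southern Hemisphere f is negative: f = −1.31×10⁻⁴ s⁻¹.
Component geostrophic relations (x east, y north):
u_g = −(1/(fρ)) ∂P/∂y,  v_g = (1/(fρ)) ∂P/∂x
u_g = −(−3.3×10⁻³)/(−1.31×10⁻⁴ × 1.19) = −21.2 m/s;  v_g = (−1.8×10⁻³)/(−1.31×10⁻⁴ × 1.19) = 11.5 m/s
|V_g| = √(u_g² + v_g²) = 24.1 m/s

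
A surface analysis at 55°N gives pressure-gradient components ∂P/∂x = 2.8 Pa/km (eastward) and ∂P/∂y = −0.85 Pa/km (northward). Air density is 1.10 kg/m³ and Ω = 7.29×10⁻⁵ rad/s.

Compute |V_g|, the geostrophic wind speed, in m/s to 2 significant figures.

22 m/s

Coriolis parameter at 55°N:
f = 2Ω sin φ = 2 × 7.29×10⁻⁵ × sin 55° = 1.19×10⁻⁴ s⁻¹
Component geostrophic relations (x east, y north):
u_g = −(1/(fρ)) ∂P/∂y,  v_g = (1/(fρ)) ∂P/∂x
u_g = −(−0.85×10⁻³)/(1.19×10⁻⁴ × 1.10) = 6.47 m/s;  v_g = (2.8×10⁻³)/(1.19×10⁻⁴ × 1.10) = 21.3 m/s
|V_g| = √(u_g² + v_g²) = 22.3 m/s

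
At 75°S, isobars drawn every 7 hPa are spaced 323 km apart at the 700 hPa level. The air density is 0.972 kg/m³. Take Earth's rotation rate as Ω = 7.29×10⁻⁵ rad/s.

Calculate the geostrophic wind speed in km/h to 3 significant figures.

Coriolis parameter at 75°S:
f = 2Ω sin φ = 2 × 7.29×10⁻⁵ × sin 75° = 1.41×10⁻⁴ s⁻¹
Pressure gradient: |∂P/∂n| = 700 Pa / 323000 m = 2.17×10⁻³ Pa/m
Geostrophic balance (pressure-gradient force = Coriolis force):
V_g = (1/(fρ)) |∂P/∂n| = 2.17×10⁻³ / (1.41×10⁻⁴ × 0.972) = 15.8 m/s
Converting: 15.8 m/s × 3.6 = 57.0 km/h

57.0 km/h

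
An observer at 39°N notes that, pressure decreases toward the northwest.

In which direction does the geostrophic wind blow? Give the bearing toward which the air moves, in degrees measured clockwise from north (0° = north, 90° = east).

045°

The pressure-gradient force points toward the northwest (bearing 315°).
Geostrophic balance: in the Northern Hemisphere the Coriolis force deflects motion to the right, so the geostrophic wind blows 90° to the right of the pressure-gradient force (low pressure on the left).
Rotating 315° by 90° clockwise gives 045° — the wind blows toward the northeast.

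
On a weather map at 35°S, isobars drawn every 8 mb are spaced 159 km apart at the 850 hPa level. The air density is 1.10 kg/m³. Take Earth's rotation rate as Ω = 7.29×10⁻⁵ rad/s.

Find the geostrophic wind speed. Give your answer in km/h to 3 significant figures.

Coriolis parameter at 35°S:
f = 2Ω sin φ = 2 × 7.29×10⁻⁵ × sin 35° = 8.36×10⁻⁵ s⁻¹
Pressure gradient: |∂P/∂n| = 800 Pa / 159000 m = 5.03×10⁻³ Pa/m
Geostrophic balance (pressure-gradient force = Coriolis force):
V_g = (1/(fρ)) |∂P/∂n| = 5.03×10⁻³ / (8.36×10⁻⁵ × 1.10) = 54.7 m/s
Converting: 54.7 m/s × 3.6 = 197 km/h

197 km/h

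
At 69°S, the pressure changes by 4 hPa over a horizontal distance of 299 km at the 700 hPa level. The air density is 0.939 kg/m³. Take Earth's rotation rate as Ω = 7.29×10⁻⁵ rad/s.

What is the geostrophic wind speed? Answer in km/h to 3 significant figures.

37.7 km/h

Coriolis parameter at 69°S:
f = 2Ω sin φ = 2 × 7.29×10⁻⁵ × sin 69° = 1.36×10⁻⁴ s⁻¹
Pressure gradient: |∂P/∂n| = 400 Pa / 299000 m = 1.34×10⁻³ Pa/m
Geostrophic balance (pressure-gradient force = Coriolis force):
V_g = (1/(fρ)) |∂P/∂n| = 1.34×10⁻³ / (1.36×10⁻⁴ × 0.939) = 10.5 m/s
Converting: 10.5 m/s × 3.6 = 37.7 km/h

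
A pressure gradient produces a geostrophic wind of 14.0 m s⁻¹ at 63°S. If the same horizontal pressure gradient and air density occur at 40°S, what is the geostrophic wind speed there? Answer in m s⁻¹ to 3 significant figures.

With the same pressure gradient and density, V_g ∝ 1/f ∝ 1/sin φ.
V₂ = V₁ · sin φ₁ / sin φ₂ = 14.0 × sin 63° / sin 40°
V₂ = 14.0 × 0.8910/0.6428 = 19.4 m s⁻¹

19.4 m s⁻¹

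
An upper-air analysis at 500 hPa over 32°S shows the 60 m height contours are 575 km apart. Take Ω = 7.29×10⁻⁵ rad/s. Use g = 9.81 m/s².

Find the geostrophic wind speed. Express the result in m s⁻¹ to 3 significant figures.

13.2 m s⁻¹

Coriolis parameter at 32°S:
f = 2Ω sin φ = 2 × 7.29×10⁻⁵ × sin 32° = 7.73×10⁻⁵ s⁻¹
Height gradient: |∂Z/∂n| = 60 m / 575000 m = 1.04×10⁻⁴
On a pressure surface, geostrophic balance gives V_g = (g/f)|∂Z/∂n|:
V_g = 9.81 × 1.04×10⁻⁴ / 7.73×10⁻⁵ = 13.2 m/s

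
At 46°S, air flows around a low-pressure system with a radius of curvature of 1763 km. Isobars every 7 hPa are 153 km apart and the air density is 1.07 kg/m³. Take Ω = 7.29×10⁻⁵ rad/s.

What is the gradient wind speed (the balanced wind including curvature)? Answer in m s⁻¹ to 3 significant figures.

34.4 m s⁻¹

Coriolis parameter at 46°S:
f = 2Ω sin φ = 2 × 7.29×10⁻⁵ × sin 46° = 1.05×10⁻⁴ s⁻¹
Pressure gradient: |∂P/∂n| = 700 Pa / 153000 m = 4.58×10⁻³ Pa/m
Geostrophic speed: V_g = |∂P/∂n|/(fρ) = 4.58×10⁻³/(1.05×10⁻⁴ × 1.07) = 40.8 m/s
Around a low, centrifugal force acts outward with Coriolis, so pressure-gradient force balances both:
(1/ρ)|∂P/∂n| = fV + V²/R  →  V² + fR·V − fR·V_g = 0
With fR = 1.05×10⁻⁴ × 1763×10³ m = 185 m/s:
V = [−fR + √((fR)² + 4 fR V_g)]/2 = [−185 + √(185² + 4×185×40.8)]/2 = 34.4 m/s
Subgeostrophic (V < V_g = 40.8 m/s), as expected around a low.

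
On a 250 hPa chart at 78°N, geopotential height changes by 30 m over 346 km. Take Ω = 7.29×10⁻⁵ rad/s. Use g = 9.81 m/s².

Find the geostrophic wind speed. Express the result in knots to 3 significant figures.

Coriolis parameter at 78°N:
f = 2Ω sin φ = 2 × 7.29×10⁻⁵ × sin 78° = 1.43×10⁻⁴ s⁻¹
Height gradient: |∂Z/∂n| = 30 m / 346000 m = 8.67×10⁻⁵
On a pressure surface, geostrophic balance gives V_g = (g/f)|∂Z/∂n|:
V_g = 9.81 × 8.67×10⁻⁵ / 1.43×10⁻⁴ = 5.96 m/s
Converting: 5.96 m/s × 1.944 = 11.6 knots

11.6 knots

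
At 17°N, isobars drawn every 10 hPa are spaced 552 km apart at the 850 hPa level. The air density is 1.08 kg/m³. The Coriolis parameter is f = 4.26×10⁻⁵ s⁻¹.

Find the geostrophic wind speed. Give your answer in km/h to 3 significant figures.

142 km/h

Pressure gradient: |∂P/∂n| = 1000 Pa / 552000 m = 1.81×10⁻³ Pa/m
Geostrophic balance (pressure-gradient force = Coriolis force):
V_g = (1/(fρ)) |∂P/∂n| = 1.81×10⁻³ / (4.26×10⁻⁵ × 1.08) = 39.4 m/s
Converting: 39.4 m/s × 3.6 = 142 km/h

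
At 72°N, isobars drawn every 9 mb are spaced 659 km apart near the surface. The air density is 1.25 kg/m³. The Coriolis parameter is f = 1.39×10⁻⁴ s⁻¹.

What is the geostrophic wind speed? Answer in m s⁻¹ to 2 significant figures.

7.9 m s⁻¹

Pressure gradient: |∂P/∂n| = 900 Pa / 659000 m = 1.37×10⁻³ Pa/m
Geostrophic balance (pressure-gradient force = Coriolis force):
V_g = (1/(fρ)) |∂P/∂n| = 1.37×10⁻³ / (1.39×10⁻⁴ × 1.25) = 7.86 m/s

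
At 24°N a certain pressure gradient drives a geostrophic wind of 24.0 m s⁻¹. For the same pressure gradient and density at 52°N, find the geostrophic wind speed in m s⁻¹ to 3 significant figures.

With the same pressure gradient and density, V_g ∝ 1/f ∝ 1/sin φ.
V₂ = V₁ · sin φ₁ / sin φ₂ = 24.0 × sin 24° / sin 52°
V₂ = 24.0 × 0.4067/0.7880 = 12.4 m s⁻¹

12.4 m s⁻¹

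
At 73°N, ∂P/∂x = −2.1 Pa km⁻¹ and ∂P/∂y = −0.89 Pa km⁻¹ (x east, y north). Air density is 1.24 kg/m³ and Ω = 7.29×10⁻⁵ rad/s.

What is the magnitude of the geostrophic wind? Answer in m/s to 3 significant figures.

13.2 m/s

Coriolis parameter at 73°N:
f = 2Ω sin φ = 2 × 7.29×10⁻⁵ × sin 73° = 1.39×10⁻⁴ s⁻¹
Component geostrophic relations (x east, y north):
u_g = −(1/(fρ)) ∂P/∂y,  v_g = (1/(fρ)) ∂P/∂x
u_g = −(−0.89×10⁻³)/(1.39×10⁻⁴ × 1.24) = 5.15 m/s;  v_g = (−2.1×10⁻³)/(1.39×10⁻⁴ × 1.24) = −12.1 m/s
|V_g| = √(u_g² + v_g²) = 13.2 m/s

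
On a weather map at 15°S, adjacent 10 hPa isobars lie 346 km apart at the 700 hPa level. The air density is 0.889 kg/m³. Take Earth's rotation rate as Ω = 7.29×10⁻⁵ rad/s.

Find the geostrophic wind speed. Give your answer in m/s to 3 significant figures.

86.2 m/s

Coriolis parameter at 15°S:
f = 2Ω sin φ = 2 × 7.29×10⁻⁵ × sin 15° = 3.77×10⁻⁵ s⁻¹
Pressure gradient: |∂P/∂n| = 1000 Pa / 346000 m = 2.89×10⁻³ Pa/m
Geostrophic balance (pressure-gradient force = Coriolis force):
V_g = (1/(fρ)) |∂P/∂n| = 2.89×10⁻³ / (3.77×10⁻⁵ × 0.889) = 86.2 m/s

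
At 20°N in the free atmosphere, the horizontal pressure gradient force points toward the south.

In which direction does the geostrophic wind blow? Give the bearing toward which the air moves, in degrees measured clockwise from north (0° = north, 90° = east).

270°

The pressure-gradient force points toward the south (bearing 180°).
Geostrophic balance: in the Northern Hemisphere the Coriolis force deflects motion to the right, so the geostrophic wind blows 90° to the right of the pressure-gradient force (low pressure on the left).
Rotating 180° by 90° clockwise gives 270° — the wind blows toward the west.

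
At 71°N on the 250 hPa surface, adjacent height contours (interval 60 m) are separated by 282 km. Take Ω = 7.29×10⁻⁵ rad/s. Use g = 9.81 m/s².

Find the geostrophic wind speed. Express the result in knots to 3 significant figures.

29.4 knots

Coriolis parameter at 71°N:
f = 2Ω sin φ = 2 × 7.29×10⁻⁵ × sin 71° = 1.38×10⁻⁴ s⁻¹
Height gradient: |∂Z/∂n| = 60 m / 282000 m = 2.13×10⁻⁴
On a pressure surface, geostrophic balance gives V_g = (g/f)|∂Z/∂n|:
V_g = 9.81 × 2.13×10⁻⁴ / 1.38×10⁻⁴ = 15.1 m/s
Converting: 15.1 m/s × 1.944 = 29.4 knots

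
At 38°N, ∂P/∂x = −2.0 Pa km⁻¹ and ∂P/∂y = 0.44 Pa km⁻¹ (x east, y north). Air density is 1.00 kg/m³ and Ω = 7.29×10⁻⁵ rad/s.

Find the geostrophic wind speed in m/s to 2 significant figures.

23 m/s

Coriolis parameter at 38°N:
f = 2Ω sin φ = 2 × 7.29×10⁻⁵ × sin 38° = 8.98×10⁻⁵ s⁻¹
Component geostrophic relations (x east, y north):
u_g = −(1/(fρ)) ∂P/∂y,  v_g = (1/(fρ)) ∂P/∂x
u_g = −(0.44×10⁻³)/(8.98×10⁻⁵ × 1.00) = −4.90 m/s;  v_g = (−2.0×10⁻³)/(8.98×10⁻⁵ × 1.00) = −22.3 m/s
|V_g| = √(u_g² + v_g²) = 22.8 m/s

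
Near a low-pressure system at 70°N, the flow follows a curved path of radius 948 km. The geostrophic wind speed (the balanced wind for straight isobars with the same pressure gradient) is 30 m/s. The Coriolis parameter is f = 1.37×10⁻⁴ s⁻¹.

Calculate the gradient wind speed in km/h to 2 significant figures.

Around a low, centrifugal force acts outward with Coriolis, so pressure-gradient force balances both:
(1/ρ)|∂P/∂n| = fV + V²/R  →  V² + fR·V − fR·V_g = 0
With fR = 1.37×10⁻⁴ × 948×10³ m = 130 m/s:
V = [−fR + √((fR)² + 4 fR V_g)]/2 = [−130 + √(130² + 4×130×30)]/2 = 25.1 m/s
Subgeostrophic (V < V_g = 30 m/s), as expected around a low.
Converting: 25.1 m/s × 3.6 = 90 km/h

90 km/h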